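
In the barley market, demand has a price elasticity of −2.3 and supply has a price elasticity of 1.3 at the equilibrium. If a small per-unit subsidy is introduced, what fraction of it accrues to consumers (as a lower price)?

Consumer share = 13/36

For a small subsidy around the equilibrium, the benefit split depends on the relative slopes, which at a point are proportional to the elasticities.
Buyer share = εs/(εs + |εd|) = 1.3/(1.3 + 2.3) = 13/36; seller share = |εd|/(εs + |εd|) = 23/36.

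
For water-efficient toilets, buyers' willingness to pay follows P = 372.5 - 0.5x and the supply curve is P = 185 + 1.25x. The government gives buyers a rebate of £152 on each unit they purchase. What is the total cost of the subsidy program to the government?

Pre-subsidy: 372.5 - 0.5x = 185 + 1.25x gives x* = 750/7 and P* = 4465/14.
With the rebate, buyers effectively pay Pb = Ps − 152, where Ps is the price sellers receive.
On the curves, Pb = 372.5 - 0.5x and Ps = 185 + 1.25x; the wedge Ps − Pb = 152 gives 185 + 1.25x − (372.5 - 0.5x) = 152, so x' = 194.
Then Pb = 372.5 − 0.5·194 = 275.5 and Ps = 185 + 1.25·194 = 427.5.
Government outlay = subsidy × quantity = 152 × 194 = 29488.

Government cost = £29488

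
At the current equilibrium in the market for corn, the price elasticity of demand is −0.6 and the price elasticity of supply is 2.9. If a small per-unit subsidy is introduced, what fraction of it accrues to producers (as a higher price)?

For a small subsidy around the equilibrium, the benefit split depends on the relative slopes, which at a point are proportional to the elasticities.
Buyer share = εs/(εs + |εd|) = 2.9/(2.9 + 0.6) = 29/35; seller share = |εd|/(εs + |εd|) = 6/35.
So producers capture 6/35 of the subsidy.

Producer share = 6/35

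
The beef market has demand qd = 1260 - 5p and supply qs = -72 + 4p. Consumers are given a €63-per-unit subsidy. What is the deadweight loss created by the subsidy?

Pre-subsidy: 1260 - 5p = -72 + 4p gives p* = 148, q* = 520.
With the rebate, buyers effectively pay pb = ps − 63, where ps is the price sellers receive.
Demand in terms of ps becomes qd = 1260 − 5(ps − 63) = 1575 - 5ps. Setting this equal to supply: 1575 - 5ps = -72 + 4ps, so ps = 183.
Buyers pay pb = 183 − 63 = 120; q' = -72 + 4·183 = 660.
The subsidy expands output by 660 − 520 = 140 past the efficient level; on those units the gap between marginal cost and willingness to pay runs from 0 up to 63.
DWL = ½ × 63 × 140 = 4410.

Deadweight loss = €4410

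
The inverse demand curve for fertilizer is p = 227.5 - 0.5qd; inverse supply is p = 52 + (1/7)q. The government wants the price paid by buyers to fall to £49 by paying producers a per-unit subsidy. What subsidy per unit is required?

Required subsidy s = £54 per unit

At a buyer price of 49, quantity demanded is 455 − 2·49 = 357.
Sellers supply 357 only when they receive ps = 52 + (1/7)·357 = 103.
s = ps − pb = 103 − 49 = 54.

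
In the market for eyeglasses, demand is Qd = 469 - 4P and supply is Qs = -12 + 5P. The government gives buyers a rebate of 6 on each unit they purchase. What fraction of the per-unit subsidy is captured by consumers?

Consumer share = 5/9

Pre-subsidy: 469 - 4P = -12 + 5P gives P* = 481/9, Q* = 2297/9.
With the rebate, buyers effectively pay Pb = Ps − 6, where Ps is the price sellers receive.
Demand in terms of Ps becomes Qd = 469 − 4(Ps − 6) = 493 - 4Ps. Setting this equal to supply: 493 - 4Ps = -12 + 5Ps, so Ps = 505/9.
Buyers pay Pb = 505/9 − 6 = 451/9; Q' = -12 + 5·(505/9) = 2417/9.
Buyers' price falls by P* − Pb = 481/9 − 451/9 = 10/3; sellers' price rises by Ps − P* = 505/9 − 481/9 = 8/3.
So consumers capture (10/3)/6 = 5/9 of each unit of subsidy.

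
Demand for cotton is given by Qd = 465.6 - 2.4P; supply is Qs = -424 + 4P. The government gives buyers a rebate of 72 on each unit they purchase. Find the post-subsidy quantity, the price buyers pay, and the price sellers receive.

Q' = 240; buyers pay 94; sellers receive 166

Pre-subsidy: 465.6 - 2.4P = -424 + 4P gives P* = 139, Q* = 132.
With the rebate, buyers effectively pay Pb = Ps − 72, where Ps is the price sellers receive.
Demand in terms of Ps becomes Qd = 465.6 − 2.4(Ps − 72) = 638.4 - 2.4Ps. Setting this equal to supply: 638.4 - 2.4Ps = -424 + 4Ps, so Ps = 166.
Buyers pay Pb = 166 − 72 = 94; Q' = -424 + 4·166 = 240.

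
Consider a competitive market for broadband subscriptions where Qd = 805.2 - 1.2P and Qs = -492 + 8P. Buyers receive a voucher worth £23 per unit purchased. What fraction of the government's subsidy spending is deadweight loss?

DWL / government spending = 1/55

Pre-subsidy: 805.2 - 1.2P = -492 + 8P gives P* = 141, Q* = 636.
With the rebate, buyers effectively pay Pb = Ps − 23, where Ps is the price sellers receive.
Demand in terms of Ps becomes Qd = 805.2 − 1.2(Ps − 23) = 832.8 - 1.2Ps. Setting this equal to supply: 832.8 - 1.2Ps = -492 + 8Ps, so Ps = 144.
Buyers pay Pb = 144 − 23 = 121; Q' = -492 + 8·144 = 660.
ΔCS = ½(636 + 660)(141 − 121) = 12960; ΔPS = ½(636 + 660)(144 − 141) = 1944.
Government spending = 23 × 660 = 15180.
DWL = ½ × 23 × (660 − 636) = 276; fraction = 276 / 15180 = 1/55.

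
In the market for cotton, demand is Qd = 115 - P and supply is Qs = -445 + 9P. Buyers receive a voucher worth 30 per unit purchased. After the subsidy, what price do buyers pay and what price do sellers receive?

Buyers pay 29; sellers receive 59

Pre-subsidy: 115 - P = -445 + 9P gives P* = 56, Q* = 59.
With the rebate, buyers effectively pay Pb = Ps − 30, where Ps is the price sellers receive.
Demand in terms of Ps becomes Qd = 115 − 1(Ps − 30) = 145 - Ps. Setting this equal to supply: 145 - Ps = -445 + 9Ps, so Ps = 59.
Buyers pay Pb = 59 − 30 = 29; Q' = -445 + 9·59 = 86.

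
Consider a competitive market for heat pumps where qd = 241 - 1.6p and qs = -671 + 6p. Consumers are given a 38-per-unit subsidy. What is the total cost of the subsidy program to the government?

Pre-subsidy: 241 - 1.6p = -671 + 6p gives p* = 120, q* = 49.
With the rebate, buyers effectively pay pb = ps − 38, where ps is the price sellers receive.
Demand in terms of ps becomes qd = 241 − 1.6(ps − 38) = 301.8 - 1.6ps. Setting this equal to supply: 301.8 - 1.6ps = -671 + 6ps, so ps = 128.
Buyers pay pb = 128 − 38 = 90; q' = -671 + 6·128 = 97.
Government outlay = subsidy × quantity = 38 × 97 = 3686.

Government cost = 3686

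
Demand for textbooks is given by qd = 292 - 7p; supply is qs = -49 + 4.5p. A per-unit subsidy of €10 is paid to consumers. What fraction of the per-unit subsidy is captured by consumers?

Pre-subsidy: 292 - 7p = -49 + 4.5p gives p* = 682/23, q* = 1942/23.
With the rebate, buyers effectively pay pb = ps − 10, where ps is the price sellers receive.
Demand in terms of ps becomes qd = 292 − 7(ps − 10) = 362 - 7ps. Setting this equal to supply: 362 - 7ps = -49 + 4.5ps, so ps = 822/23.
Buyers pay pb = 822/23 − 10 = 592/23; q' = -49 + 4.5·(822/23) = 2572/23.
Buyers' price falls by p* − pb = 682/23 − 592/23 = 90/23; sellers' price rises by ps − p* = 822/23 − 682/23 = 140/23.
So consumers capture (90/23)/10 = 9/23 of each unit of subsidy.

Consumer share = 9/23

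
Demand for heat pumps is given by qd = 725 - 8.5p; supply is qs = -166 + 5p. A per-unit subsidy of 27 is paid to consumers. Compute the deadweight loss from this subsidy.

Deadweight loss = 1147.5

Pre-subsidy: 725 - 8.5p = -166 + 5p gives p* = 66, q* = 164.
With the rebate, buyers effectively pay pb = ps − 27, where ps is the price sellers receive.
Demand in terms of ps becomes qd = 725 − 8.5(ps − 27) = 954.5 - 8.5ps. Setting this equal to supply: 954.5 - 8.5ps = -166 + 5ps, so ps = 83.
Buyers pay pb = 83 − 27 = 56; q' = -166 + 5·83 = 249.
The subsidy expands output by 249 − 164 = 85 past the efficient level; on those units the gap between marginal cost and willingness to pay runs from 0 up to 27.
DWL = ½ × 27 × 85 = 1147.5.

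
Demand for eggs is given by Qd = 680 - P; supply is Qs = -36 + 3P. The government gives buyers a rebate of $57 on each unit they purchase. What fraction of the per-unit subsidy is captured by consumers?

Consumer share = 0.75

Pre-subsidy: 680 - P = -36 + 3P gives P* = 179, Q* = 501.
With the rebate, buyers effectively pay Pb = Ps − 57, where Ps is the price sellers receive.
Demand in terms of Ps becomes Qd = 680 − 1(Ps − 57) = 737 - Ps. Setting this equal to supply: 737 - Ps = -36 + 3Ps, so Ps = 193.25.
Buyers pay Pb = 193.25 − 57 = 136.25; Q' = -36 + 3·193.25 = 543.75.
Buyers' price falls by P* − Pb = 179 − 136.25 = 42.75; sellers' price rises by Ps − P* = 193.25 − 179 = 14.25.
So consumers capture 42.75/57 = 0.75 of each unit of subsidy.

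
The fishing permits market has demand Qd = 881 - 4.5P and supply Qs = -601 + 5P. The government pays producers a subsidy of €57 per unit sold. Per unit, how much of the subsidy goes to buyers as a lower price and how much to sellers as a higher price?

Pre-subsidy: 881 - 4.5P = -601 + 5P gives P* = 156, Q* = 179.
With the subsidy, sellers receive Ps = Pb + 57 for each unit, where Pb is the price buyers pay.
Supply in terms of Pb becomes Qs = -601 + 5(Pb + 57) = -316 + 5Pb. Setting this equal to demand: 881 - 4.5Pb = -316 + 5Pb, so Pb = 126.
Sellers receive Ps = 126 + 57 = 183; Q' = 881 − 4.5·126 = 314.
Buyers' price falls by P* − Pb = 156 − 126 = 30; sellers' price rises by Ps − P* = 183 − 156 = 27.

Buyers gain €30 per unit; sellers gain €27 per unit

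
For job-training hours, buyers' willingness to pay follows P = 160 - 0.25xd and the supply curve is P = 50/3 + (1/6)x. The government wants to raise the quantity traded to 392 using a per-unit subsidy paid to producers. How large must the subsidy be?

At x = 392, from the demand curve buyers pay Pb = 160 − 0.25·392 = 62; from the supply curve sellers need Ps = 50/3 + (1/6)·392 = 82.
The subsidy must fill the gap: s = Ps − Pb = 82 − 62 = 20.

Required subsidy s = 20 per unit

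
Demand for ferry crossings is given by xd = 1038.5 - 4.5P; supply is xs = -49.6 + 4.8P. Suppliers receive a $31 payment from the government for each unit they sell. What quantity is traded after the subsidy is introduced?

Pre-subsidy: 1038.5 - 4.5P = -49.6 + 4.8P gives P* = 117, x* = 512.
With the subsidy, sellers receive Ps = Pb + 31 for each unit, where Pb is the price buyers pay.
Supply in terms of Pb becomes xs = -49.6 + 4.8(Pb + 31) = 99.2 + 4.8Pb. Setting this equal to demand: 1038.5 - 4.5Pb = 99.2 + 4.8Pb, so Pb = 101.
Sellers receive Ps = 101 + 31 = 132; x' = 1038.5 − 4.5·101 = 584.

x' = 584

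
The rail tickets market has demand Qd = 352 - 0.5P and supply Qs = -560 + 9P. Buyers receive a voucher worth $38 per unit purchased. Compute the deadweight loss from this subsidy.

Deadweight loss = $342

Pre-subsidy: 352 - 0.5P = -560 + 9P gives P* = 96, Q* = 304.
With the rebate, buyers effectively pay Pb = Ps − 38, where Ps is the price sellers receive.
Demand in terms of Ps becomes Qd = 352 − 0.5(Ps − 38) = 371 - 0.5Ps. Setting this equal to supply: 371 - 0.5Ps = -560 + 9Ps, so Ps = 98.
Buyers pay Pb = 98 − 38 = 60; Q' = -560 + 9·98 = 322.
The subsidy expands output by 322 − 304 = 18 past the efficient level; on those units the gap between marginal cost and willingness to pay runs from 0 up to 38.
DWL = ½ × 38 × 18 = 342.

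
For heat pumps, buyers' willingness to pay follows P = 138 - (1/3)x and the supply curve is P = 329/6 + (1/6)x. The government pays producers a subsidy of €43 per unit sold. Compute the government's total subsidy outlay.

Government cost = 32551/3

Pre-subsidy: 138 - (1/3)x = 329/6 + (1/6)x gives x* = 499/3 and P* = 743/9.
With the subsidy, sellers receive Ps = Pb + 43 for each unit, where Pb is the price buyers pay.
On the curves, Pb = 138 - (1/3)x and Ps = 329/6 + (1/6)x; the wedge Ps − Pb = 43 gives 329/6 + (1/6)x − (138 - (1/3)x) = 43, so x' = 757/3.
Then Pb = 138 − (1/3)·(757/3) = 485/9 and Ps = 329/6 + (1/6)·(757/3) = 872/9.
Government outlay = subsidy × quantity = 43 × 757/3 = 32551/3.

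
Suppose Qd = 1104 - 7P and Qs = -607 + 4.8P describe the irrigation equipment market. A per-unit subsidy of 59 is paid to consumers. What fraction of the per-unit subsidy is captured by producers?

Pre-subsidy: 1104 - 7P = -607 + 4.8P gives P* = 145, Q* = 89.
With the rebate, buyers effectively pay Pb = Ps − 59, where Ps is the price sellers receive.
Demand in terms of Ps becomes Qd = 1104 − 7(Ps − 59) = 1517 - 7Ps. Setting this equal to supply: 1517 - 7Ps = -607 + 4.8Ps, so Ps = 180.
Buyers pay Pb = 180 − 59 = 121; Q' = -607 + 4.8·180 = 257.
Buyers' price falls by P* − Pb = 145 − 121 = 24; sellers' price rises by Ps − P* = 180 − 145 = 35.
So producers capture 35/59 = 35/59 of each unit of subsidy.

Producer share = 35/59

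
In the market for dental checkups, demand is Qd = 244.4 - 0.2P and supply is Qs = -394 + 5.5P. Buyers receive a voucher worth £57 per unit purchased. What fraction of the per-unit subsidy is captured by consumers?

Consumer share = 55/57

Pre-subsidy: 244.4 - 0.2P = -394 + 5.5P gives P* = 112, Q* = 222.
With the rebate, buyers effectively pay Pb = Ps − 57, where Ps is the price sellers receive.
Demand in terms of Ps becomes Qd = 244.4 − 0.2(Ps − 57) = 255.8 - 0.2Ps. Setting this equal to supply: 255.8 - 0.2Ps = -394 + 5.5Ps, so Ps = 114.
Buyers pay Pb = 114 − 57 = 57; Q' = -394 + 5.5·114 = 233.
Buyers' price falls by P* − Pb = 112 − 57 = 55; sellers' price rises by Ps − P* = 114 − 112 = 2.
So consumers capture 55/57 = 55/57 of each unit of subsidy.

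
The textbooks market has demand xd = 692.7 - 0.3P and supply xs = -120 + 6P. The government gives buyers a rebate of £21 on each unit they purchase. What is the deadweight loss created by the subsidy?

Deadweight loss = £63

Pre-subsidy: 692.7 - 0.3P = -120 + 6P gives P* = 129, x* = 654.
With the rebate, buyers effectively pay Pb = Ps − 21, where Ps is the price sellers receive.
Demand in terms of Ps becomes xd = 692.7 − 0.3(Ps − 21) = 699 - 0.3Ps. Setting this equal to supply: 699 - 0.3Ps = -120 + 6Ps, so Ps = 130.
Buyers pay Pb = 130 − 21 = 109; x' = -120 + 6·130 = 660.
The subsidy expands output by 660 − 654 = 6 past the efficient level; on those units the gap between marginal cost and willingness to pay runs from 0 up to 21.
DWL = ½ × 21 × 6 = 63.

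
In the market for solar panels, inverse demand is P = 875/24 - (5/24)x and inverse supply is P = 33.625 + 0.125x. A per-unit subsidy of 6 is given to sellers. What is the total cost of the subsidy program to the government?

Pre-subsidy: 875/24 - (5/24)x = 33.625 + 0.125x gives x* = 8.5 and P* = 34.6875.
With the subsidy, sellers receive Ps = Pb + 6 for each unit, where Pb is the price buyers pay.
On the curves, Pb = 875/24 - (5/24)x and Ps = 33.625 + 0.125x; the wedge Ps − Pb = 6 gives 33.625 + 0.125x − (875/24 - (5/24)x) = 6, so x' = 26.5.
Then Pb = 875/24 − (5/24)·26.5 = 30.9375 and Ps = 33.625 + 0.125·26.5 = 36.9375.
Government outlay = subsidy × quantity = 6 × 26.5 = 159.

Government cost = 159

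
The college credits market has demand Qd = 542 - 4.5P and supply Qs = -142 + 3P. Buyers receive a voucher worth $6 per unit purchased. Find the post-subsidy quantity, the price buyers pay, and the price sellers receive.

Q' = 142.4; buyers pay $88.8; sellers receive $94.8

Pre-subsidy: 542 - 4.5P = -142 + 3P gives P* = 91.2, Q* = 131.6.
With the rebate, buyers effectively pay Pb = Ps − 6, where Ps is the price sellers receive.
Demand in terms of Ps becomes Qd = 542 − 4.5(Ps − 6) = 569 - 4.5Ps. Setting this equal to supply: 569 - 4.5Ps = -142 + 3Ps, so Ps = 94.8.
Buyers pay Pb = 94.8 − 6 = 88.8; Q' = -142 + 3·94.8 = 142.4.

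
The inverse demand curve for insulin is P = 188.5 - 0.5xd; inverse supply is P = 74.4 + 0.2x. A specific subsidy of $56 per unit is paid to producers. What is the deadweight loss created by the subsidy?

Deadweight loss = $2240

Pre-subsidy: 188.5 - 0.5x = 74.4 + 0.2x gives x* = 163 and P* = 107.
With the subsidy, sellers receive Ps = Pb + 56 for each unit, where Pb is the price buyers pay.
On the curves, Pb = 188.5 - 0.5x and Ps = 74.4 + 0.2x; the wedge Ps − Pb = 56 gives 74.4 + 0.2x − (188.5 - 0.5x) = 56, so x' = 243.
Then Pb = 188.5 − 0.5·243 = 67 and Ps = 74.4 + 0.2·243 = 123.
The subsidy expands output by 243 − 163 = 80 past the efficient level; on those units the gap between marginal cost and willingness to pay runs from 0 up to 56.
DWL = ½ × 56 × 80 = 2240.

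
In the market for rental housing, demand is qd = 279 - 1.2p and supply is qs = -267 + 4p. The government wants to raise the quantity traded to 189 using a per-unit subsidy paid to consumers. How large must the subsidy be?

Required subsidy s = 39 per unit

At q = 189, invert demand for the buyer price: pb = (279 − 189)/1.2 = 75; invert supply for the seller price: ps = (189 − (-267))/4 = 114.
The subsidy must fill the gap: s = ps − pb = 114 − 75 = 39.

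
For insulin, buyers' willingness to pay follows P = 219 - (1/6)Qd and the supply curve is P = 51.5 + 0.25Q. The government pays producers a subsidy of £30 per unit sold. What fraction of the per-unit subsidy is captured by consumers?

Pre-subsidy: 219 - (1/6)Q = 51.5 + 0.25Q gives Q* = 402 and P* = 152.
With the subsidy, sellers receive Ps = Pb + 30 for each unit, where Pb is the price buyers pay.
On the curves, Pb = 219 - (1/6)Q and Ps = 51.5 + 0.25Q; the wedge Ps − Pb = 30 gives 51.5 + 0.25Q − (219 - (1/6)Q) = 30, so Q' = 474.
Then Pb = 219 − (1/6)·474 = 140 and Ps = 51.5 + 0.25·474 = 170.
Buyers' price falls by P* − Pb = 152 − 140 = 12; sellers' price rises by Ps − P* = 170 − 152 = 18.
So consumers capture 12/30 = 0.4 of each unit of subsidy.

Consumer share = 0.4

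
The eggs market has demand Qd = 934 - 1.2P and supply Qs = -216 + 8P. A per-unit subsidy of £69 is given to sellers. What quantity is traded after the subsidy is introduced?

Q' = 856

Pre-subsidy: 934 - 1.2P = -216 + 8P gives P* = 125, Q* = 784.
With the subsidy, sellers receive Ps = Pb + 69 for each unit, where Pb is the price buyers pay.
Supply in terms of Pb becomes Qs = -216 + 8(Pb + 69) = 336 + 8Pb. Setting this equal to demand: 934 - 1.2Pb = 336 + 8Pb, so Pb = 65.
Sellers receive Ps = 65 + 69 = 134; Q' = 934 − 1.2·65 = 856.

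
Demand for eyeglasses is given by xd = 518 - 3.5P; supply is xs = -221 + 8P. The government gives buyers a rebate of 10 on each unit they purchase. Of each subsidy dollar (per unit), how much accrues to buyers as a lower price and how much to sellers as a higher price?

Pre-subsidy: 518 - 3.5P = -221 + 8P gives P* = 1478/23, x* = 6741/23.
With the rebate, buyers effectively pay Pb = Ps − 10, where Ps is the price sellers receive.
Demand in terms of Ps becomes xd = 518 − 3.5(Ps − 10) = 553 - 3.5Ps. Setting this equal to supply: 553 - 3.5Ps = -221 + 8Ps, so Ps = 1548/23.
Buyers pay Pb = 1548/23 − 10 = 1318/23; x' = -221 + 8·(1548/23) = 7301/23.
Buyers' price falls by P* − Pb = 1478/23 − 1318/23 = 160/23; sellers' price rises by Ps − P* = 1548/23 − 1478/23 = 70/23.

Buyers gain 160/23 per unit; sellers gain 70/23 per unit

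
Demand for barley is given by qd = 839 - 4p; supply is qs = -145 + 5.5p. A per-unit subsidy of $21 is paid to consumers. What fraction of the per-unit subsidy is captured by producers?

Pre-subsidy: 839 - 4p = -145 + 5.5p gives p* = 1968/19, q* = 8069/19.
With the rebate, buyers effectively pay pb = ps − 21, where ps is the price sellers receive.
Demand in terms of ps becomes qd = 839 − 4(ps − 21) = 923 - 4ps. Setting this equal to supply: 923 - 4ps = -145 + 5.5ps, so ps = 2136/19.
Buyers pay pb = 2136/19 − 21 = 1737/19; q' = -145 + 5.5·(2136/19) = 8993/19.
Buyers' price falls by p* − pb = 1968/19 − 1737/19 = 231/19; sellers' price rises by ps − p* = 2136/19 − 1968/19 = 168/19.
So producers capture (168/19)/21 = 8/19 of each unit of subsidy.

Producer share = 8/19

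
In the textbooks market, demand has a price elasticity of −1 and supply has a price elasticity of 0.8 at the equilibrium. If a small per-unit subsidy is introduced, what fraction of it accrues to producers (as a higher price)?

For a small subsidy around the equilibrium, the benefit split depends on the relative slopes, which at a point are proportional to the elasticities.
Buyer share = εs/(εs + |εd|) = 0.8/(0.8 + 1) = 4/9; seller share = |εd|/(εs + |εd|) = 5/9.
So producers capture 5/9 of the subsidy.

Producer share = 5/9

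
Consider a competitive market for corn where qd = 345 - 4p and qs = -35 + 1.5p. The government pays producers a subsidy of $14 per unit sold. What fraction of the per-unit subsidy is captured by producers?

Producer share = 8/11

Pre-subsidy: 345 - 4p = -35 + 1.5p gives p* = 760/11, q* = 755/11.
With the subsidy, sellers receive ps = pb + 14 for each unit, where pb is the price buyers pay.
Supply in terms of pb becomes qs = -35 + 1.5(pb + 14) = -14 + 1.5pb. Setting this equal to demand: 345 - 4pb = -14 + 1.5pb, so pb = 718/11.
Sellers receive ps = 718/11 + 14 = 872/11; q' = 345 − 4·(718/11) = 923/11.
Buyers' price falls by p* − pb = 760/11 − 718/11 = 42/11; sellers' price rises by ps − p* = 872/11 − 760/11 = 112/11.
So producers capture (112/11)/14 = 8/11 of each unit of subsidy.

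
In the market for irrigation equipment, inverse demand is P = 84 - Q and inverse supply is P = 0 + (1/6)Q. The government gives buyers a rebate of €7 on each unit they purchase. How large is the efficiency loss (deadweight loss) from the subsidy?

Pre-subsidy: 84 - Q = 0 + (1/6)Q gives Q* = 72 and P* = 12.
With the rebate, buyers effectively pay Pb = Ps − 7, where Ps is the price sellers receive.
On the curves, Pb = 84 - Q and Ps = 0 + (1/6)Q; the wedge Ps − Pb = 7 gives 0 + (1/6)Q − (84 - Q) = 7, so Q' = 78.
Then Pb = 84 − 1·78 = 6 and Ps = 0 + (1/6)·78 = 13.
The subsidy expands output by 78 − 72 = 6 past the efficient level; on those units the gap between marginal cost and willingness to pay runs from 0 up to 7.
DWL = ½ × 7 × 6 = 21.

Deadweight loss = €21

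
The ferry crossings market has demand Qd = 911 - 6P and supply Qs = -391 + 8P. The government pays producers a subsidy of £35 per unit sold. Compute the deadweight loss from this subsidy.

Pre-subsidy: 911 - 6P = -391 + 8P gives P* = 93, Q* = 353.
With the subsidy, sellers receive Ps = Pb + 35 for each unit, where Pb is the price buyers pay.
Supply in terms of Pb becomes Qs = -391 + 8(Pb + 35) = -111 + 8Pb. Setting this equal to demand: 911 - 6Pb = -111 + 8Pb, so Pb = 73.
Sellers receive Ps = 73 + 35 = 108; Q' = 911 − 6·73 = 473.
The subsidy expands output by 473 − 353 = 120 past the efficient level; on those units the gap between marginal cost and willingness to pay runs from 0 up to 35.
DWL = ½ × 35 × 120 = 2100.

Deadweight loss = £2100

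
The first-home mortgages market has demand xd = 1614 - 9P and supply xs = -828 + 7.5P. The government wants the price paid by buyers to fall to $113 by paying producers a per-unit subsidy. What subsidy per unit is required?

Required subsidy s = $77 per unit

At a buyer price of 113, quantity demanded is 1614 − 9·113 = 597.
Sellers supply 597 only when they receive Ps with -828 + 7.5·Ps = 597, i.e. Ps = 190.
s = Ps − Pb = 190 − 113 = 77.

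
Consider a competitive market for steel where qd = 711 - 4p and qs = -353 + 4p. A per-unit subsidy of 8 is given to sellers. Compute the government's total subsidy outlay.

Government cost = 1560

Pre-subsidy: 711 - 4p = -353 + 4p gives p* = 133, q* = 179.
With the subsidy, sellers receive ps = pb + 8 for each unit, where pb is the price buyers pay.
Supply in terms of pb becomes qs = -353 + 4(pb + 8) = -321 + 4pb. Setting this equal to demand: 711 - 4pb = -321 + 4pb, so pb = 129.
Sellers receive ps = 129 + 8 = 137; q' = 711 − 4·129 = 195.
Government outlay = subsidy × quantity = 8 × 195 = 1560.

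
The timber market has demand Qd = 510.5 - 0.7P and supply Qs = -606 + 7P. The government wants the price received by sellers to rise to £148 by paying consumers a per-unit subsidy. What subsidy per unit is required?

At a seller price of 148, quantity supplied is -606 + 7·148 = 430.
Buyers absorb 430 only when they pay Pb with 510.5 − 0.7·Pb = 430, i.e. Pb = 115.
s = Ps − Pb = 148 − 115 = 33.

Required subsidy s = £33 per unit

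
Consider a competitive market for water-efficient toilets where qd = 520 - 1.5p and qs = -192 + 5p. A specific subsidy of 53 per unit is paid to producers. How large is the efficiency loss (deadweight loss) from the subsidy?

Deadweight loss = 42135/26

Pre-subsidy: 520 - 1.5p = -192 + 5p gives p* = 1424/13, q* = 4624/13.
With the subsidy, sellers receive ps = pb + 53 for each unit, where pb is the price buyers pay.
Supply in terms of pb becomes qs = -192 + 5(pb + 53) = 73 + 5pb. Setting this equal to demand: 520 - 1.5pb = 73 + 5pb, so pb = 894/13.
Sellers receive ps = 894/13 + 53 = 1583/13; q' = 520 − 1.5·(894/13) = 5419/13.
The subsidy expands output by 5419/13 − 4624/13 = 795/13 past the efficient level; on those units the gap between marginal cost and willingness to pay runs from 0 up to 53.
DWL = ½ × 53 × 795/13 = 42135/26.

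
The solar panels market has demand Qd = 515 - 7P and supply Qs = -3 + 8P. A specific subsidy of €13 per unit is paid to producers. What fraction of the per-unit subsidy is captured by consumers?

Pre-subsidy: 515 - 7P = -3 + 8P gives P* = 518/15, Q* = 4099/15.
With the subsidy, sellers receive Ps = Pb + 13 for each unit, where Pb is the price buyers pay.
Supply in terms of Pb becomes Qs = -3 + 8(Pb + 13) = 101 + 8Pb. Setting this equal to demand: 515 - 7Pb = 101 + 8Pb, so Pb = 27.6.
Sellers receive Ps = 27.6 + 13 = 40.6; Q' = 515 − 7·27.6 = 321.8.
Buyers' price falls by P* − Pb = 518/15 − 27.6 = 104/15; sellers' price rises by Ps − P* = 40.6 − 518/15 = 91/15.
So consumers capture (104/15)/13 = 8/15 of each unit of subsidy.

Consumer share = 8/15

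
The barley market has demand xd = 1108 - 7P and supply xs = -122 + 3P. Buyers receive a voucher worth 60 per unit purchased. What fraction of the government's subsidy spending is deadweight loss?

Pre-subsidy: 1108 - 7P = -122 + 3P gives P* = 123, x* = 247.
With the rebate, buyers effectively pay Pb = Ps − 60, where Ps is the price sellers receive.
Demand in terms of Ps becomes xd = 1108 − 7(Ps − 60) = 1528 - 7Ps. Setting this equal to supply: 1528 - 7Ps = -122 + 3Ps, so Ps = 165.
Buyers pay Pb = 165 − 60 = 105; x' = -122 + 3·165 = 373.
ΔCS = ½(247 + 373)(123 − 105) = 5580; ΔPS = ½(247 + 373)(165 − 123) = 13020.
Government spending = 60 × 373 = 22380.
DWL = ½ × 60 × (373 − 247) = 3780; fraction = 3780 / 22380 = 63/373.

DWL / government spending = 63/373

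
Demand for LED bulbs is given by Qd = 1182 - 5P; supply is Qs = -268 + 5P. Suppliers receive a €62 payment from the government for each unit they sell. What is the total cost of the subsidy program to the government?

Government cost = €37944

Pre-subsidy: 1182 - 5P = -268 + 5P gives P* = 145, Q* = 457.
With the subsidy, sellers receive Ps = Pb + 62 for each unit, where Pb is the price buyers pay.
Supply in terms of Pb becomes Qs = -268 + 5(Pb + 62) = 42 + 5Pb. Setting this equal to demand: 1182 - 5Pb = 42 + 5Pb, so Pb = 114.
Sellers receive Ps = 114 + 62 = 176; Q' = 1182 − 5·114 = 612.
Government outlay = subsidy × quantity = 62 × 612 = 37944.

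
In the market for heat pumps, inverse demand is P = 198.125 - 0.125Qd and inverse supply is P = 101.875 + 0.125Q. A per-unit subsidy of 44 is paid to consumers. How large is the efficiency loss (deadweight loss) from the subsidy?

Deadweight loss = 3872

Pre-subsidy: 198.125 - 0.125Q = 101.875 + 0.125Q gives Q* = 385 and P* = 150.
With the rebate, buyers effectively pay Pb = Ps − 44, where Ps is the price sellers receive.
On the curves, Pb = 198.125 - 0.125Q and Ps = 101.875 + 0.125Q; the wedge Ps − Pb = 44 gives 101.875 + 0.125Q − (198.125 - 0.125Q) = 44, so Q' = 561.
Then Pb = 198.125 − 0.125·561 = 128 and Ps = 101.875 + 0.125·561 = 172.
The subsidy expands output by 561 − 385 = 176 past the efficient level; on those units the gap between marginal cost and willingness to pay runs from 0 up to 44.
DWL = ½ × 44 × 176 = 3872.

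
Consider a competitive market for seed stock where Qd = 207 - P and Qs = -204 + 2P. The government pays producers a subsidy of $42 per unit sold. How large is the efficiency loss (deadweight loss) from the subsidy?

Deadweight loss = $588

Pre-subsidy: 207 - P = -204 + 2P gives P* = 137, Q* = 70.
With the subsidy, sellers receive Ps = Pb + 42 for each unit, where Pb is the price buyers pay.
Supply in terms of Pb becomes Qs = -204 + 2(Pb + 42) = -120 + 2Pb. Setting this equal to demand: 207 - Pb = -120 + 2Pb, so Pb = 109.
Sellers receive Ps = 109 + 42 = 151; Q' = 207 − 1·109 = 98.
The subsidy expands output by 98 − 70 = 28 past the efficient level; on those units the gap between marginal cost and willingness to pay runs from 0 up to 42.
DWL = ½ × 42 × 28 = 588.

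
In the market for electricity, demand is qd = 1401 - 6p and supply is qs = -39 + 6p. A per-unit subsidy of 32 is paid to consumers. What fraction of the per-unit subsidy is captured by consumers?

Pre-subsidy: 1401 - 6p = -39 + 6p gives p* = 120, q* = 681.
With the rebate, buyers effectively pay pb = ps − 32, where ps is the price sellers receive.
Demand in terms of ps becomes qd = 1401 − 6(ps − 32) = 1593 - 6ps. Setting this equal to supply: 1593 - 6ps = -39 + 6ps, so ps = 136.
Buyers pay pb = 136 − 32 = 104; q' = -39 + 6·136 = 777.
Buyers' price falls by p* − pb = 120 − 104 = 16; sellers' price rises by ps − p* = 136 − 120 = 16.
So consumers capture 16/32 = 0.5 of each unit of subsidy.

Consumer share = 0.5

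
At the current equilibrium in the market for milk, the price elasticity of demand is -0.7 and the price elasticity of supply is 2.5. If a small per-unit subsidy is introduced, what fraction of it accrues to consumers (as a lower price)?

Consumer share = 0.78125

For a small subsidy around the equilibrium, the benefit split depends on the relative slopes, which at a point are proportional to the elasticities.
Buyer share = εs/(εs + |εd|) = 2.5/(2.5 + 0.7) = 0.78125; seller share = |εd|/(εs + |εd|) = 0.21875.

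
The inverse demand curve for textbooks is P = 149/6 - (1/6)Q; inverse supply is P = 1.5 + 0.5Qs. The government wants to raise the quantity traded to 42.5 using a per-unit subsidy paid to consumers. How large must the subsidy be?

At Q = 42.5, from the demand curve buyers pay Pb = 149/6 − (1/6)·42.5 = 17.75; from the supply curve sellers need Ps = 1.5 + 0.5·42.5 = 22.75.
The subsidy must fill the gap: s = Ps − Pb = 22.75 − 17.75 = 5.

Required subsidy s = 5 per unit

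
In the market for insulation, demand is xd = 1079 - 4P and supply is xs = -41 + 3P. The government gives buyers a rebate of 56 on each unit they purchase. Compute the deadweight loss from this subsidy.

Deadweight loss = 2688

Pre-subsidy: 1079 - 4P = -41 + 3P gives P* = 160, x* = 439.
With the rebate, buyers effectively pay Pb = Ps − 56, where Ps is the price sellers receive.
Demand in terms of Ps becomes xd = 1079 − 4(Ps − 56) = 1303 - 4Ps. Setting this equal to supply: 1303 - 4Ps = -41 + 3Ps, so Ps = 192.
Buyers pay Pb = 192 − 56 = 136; x' = -41 + 3·192 = 535.
The subsidy expands output by 535 − 439 = 96 past the efficient level; on those units the gap between marginal cost and willingness to pay runs from 0 up to 56.
DWL = ½ × 56 × 96 = 2688.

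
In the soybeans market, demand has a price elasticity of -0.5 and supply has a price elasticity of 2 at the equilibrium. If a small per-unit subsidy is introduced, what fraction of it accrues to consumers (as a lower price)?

For a small subsidy around the equilibrium, the benefit split depends on the relative slopes, which at a point are proportional to the elasticities.
Buyer share = εs/(εs + |εd|) = 2/(2 + 0.5) = 0.8; seller share = |εd|/(εs + |εd|) = 0.2.

Consumer share = 0.8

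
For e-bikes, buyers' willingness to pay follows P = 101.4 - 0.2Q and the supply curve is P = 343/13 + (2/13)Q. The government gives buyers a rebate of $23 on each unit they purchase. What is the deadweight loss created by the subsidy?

Deadweight loss = $747.5

Pre-subsidy: 101.4 - 0.2Q = 343/13 + (2/13)Q gives Q* = 212 and P* = 59.
With the rebate, buyers effectively pay Pb = Ps − 23, where Ps is the price sellers receive.
On the curves, Pb = 101.4 - 0.2Q and Ps = 343/13 + (2/13)Q; the wedge Ps − Pb = 23 gives 343/13 + (2/13)Q − (101.4 - 0.2Q) = 23, so Q' = 277.
Then Pb = 101.4 − 0.2·277 = 46 and Ps = 343/13 + (2/13)·277 = 69.
The subsidy expands output by 277 − 212 = 65 past the efficient level; on those units the gap between marginal cost and willingness to pay runs from 0 up to 23.
DWL = ½ × 23 × 65 = 747.5.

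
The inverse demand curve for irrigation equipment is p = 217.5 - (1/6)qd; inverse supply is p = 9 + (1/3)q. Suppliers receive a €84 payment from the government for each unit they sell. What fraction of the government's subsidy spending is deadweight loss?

DWL / government spending = 28/195

Pre-subsidy: 217.5 - (1/6)q = 9 + (1/3)q gives q* = 417 and p* = 148.
With the subsidy, sellers receive ps = pb + 84 for each unit, where pb is the price buyers pay.
On the curves, pb = 217.5 - (1/6)q and ps = 9 + (1/3)q; the wedge ps − pb = 84 gives 9 + (1/3)q − (217.5 - (1/6)q) = 84, so q' = 585.
Then pb = 217.5 − (1/6)·585 = 120 and ps = 9 + (1/3)·585 = 204.
ΔCS = ½(417 + 585)(148 − 120) = 14028; ΔPS = ½(417 + 585)(204 − 148) = 28056.
Government spending = 84 × 585 = 49140.
DWL = ½ × 84 × (585 − 417) = 7056; fraction = 7056 / 49140 = 28/195.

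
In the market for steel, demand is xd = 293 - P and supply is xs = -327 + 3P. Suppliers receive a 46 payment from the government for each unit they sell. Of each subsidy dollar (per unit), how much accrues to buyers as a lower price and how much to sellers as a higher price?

Buyers gain 34.5 per unit; sellers gain 11.5 per unit

Pre-subsidy: 293 - P = -327 + 3P gives P* = 155, x* = 138.
With the subsidy, sellers receive Ps = Pb + 46 for each unit, where Pb is the price buyers pay.
Supply in terms of Pb becomes xs = -327 + 3(Pb + 46) = -189 + 3Pb. Setting this equal to demand: 293 - Pb = -189 + 3Pb, so Pb = 120.5.
Sellers receive Ps = 120.5 + 46 = 166.5; x' = 293 − 1·120.5 = 172.5.
Buyers' price falls by P* − Pb = 155 − 120.5 = 34.5; sellers' price rises by Ps − P* = 166.5 − 155 = 11.5.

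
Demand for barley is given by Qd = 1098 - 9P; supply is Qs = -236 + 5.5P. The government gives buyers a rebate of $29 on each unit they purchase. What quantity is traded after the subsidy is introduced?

Q' = 369

Pre-subsidy: 1098 - 9P = -236 + 5.5P gives P* = 92, Q* = 270.
With the rebate, buyers effectively pay Pb = Ps − 29, where Ps is the price sellers receive.
Demand in terms of Ps becomes Qd = 1098 − 9(Ps − 29) = 1359 - 9Ps. Setting this equal to supply: 1359 - 9Ps = -236 + 5.5Ps, so Ps = 110.
Buyers pay Pb = 110 − 29 = 81; Q' = -236 + 5.5·110 = 369.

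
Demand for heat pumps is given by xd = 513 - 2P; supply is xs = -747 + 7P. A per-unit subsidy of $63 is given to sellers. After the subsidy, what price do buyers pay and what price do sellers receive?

Buyers pay $91; sellers receive $154

Pre-subsidy: 513 - 2P = -747 + 7P gives P* = 140, x* = 233.
With the subsidy, sellers receive Ps = Pb + 63 for each unit, where Pb is the price buyers pay.
Supply in terms of Pb becomes xs = -747 + 7(Pb + 63) = -306 + 7Pb. Setting this equal to demand: 513 - 2Pb = -306 + 7Pb, so Pb = 91.
Sellers receive Ps = 91 + 63 = 154; x' = 513 − 2·91 = 331.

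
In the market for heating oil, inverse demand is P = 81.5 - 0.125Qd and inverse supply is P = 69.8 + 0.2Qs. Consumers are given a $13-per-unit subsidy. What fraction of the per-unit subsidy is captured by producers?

Producer share = 8/13

Pre-subsidy: 81.5 - 0.125Q = 69.8 + 0.2Q gives Q* = 36 and P* = 77.
With the rebate, buyers effectively pay Pb = Ps − 13, where Ps is the price sellers receive.
On the curves, Pb = 81.5 - 0.125Q and Ps = 69.8 + 0.2Q; the wedge Ps − Pb = 13 gives 69.8 + 0.2Q − (81.5 - 0.125Q) = 13, so Q' = 76.
Then Pb = 81.5 − 0.125·76 = 72 and Ps = 69.8 + 0.2·76 = 85.
Buyers' price falls by P* − Pb = 77 − 72 = 5; sellers' price rises by Ps − P* = 85 − 77 = 8.
So producers capture 8/13 = 8/13 of each unit of subsidy.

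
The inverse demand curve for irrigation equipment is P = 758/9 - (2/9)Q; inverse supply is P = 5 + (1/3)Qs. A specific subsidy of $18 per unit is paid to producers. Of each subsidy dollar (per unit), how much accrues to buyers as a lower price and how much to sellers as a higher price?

Buyers gain $7.2 per unit; sellers gain $10.8 per unit

Pre-subsidy: 758/9 - (2/9)Q = 5 + (1/3)Q gives Q* = 142.6 and P* = 788/15.
With the subsidy, sellers receive Ps = Pb + 18 for each unit, where Pb is the price buyers pay.
On the curves, Pb = 758/9 - (2/9)Q and Ps = 5 + (1/3)Q; the wedge Ps − Pb = 18 gives 5 + (1/3)Q − (758/9 - (2/9)Q) = 18, so Q' = 175.
Then Pb = 758/9 − (2/9)·175 = 136/3 and Ps = 5 + (1/3)·175 = 190/3.
Buyers' price falls by P* − Pb = 788/15 − 136/3 = 7.2; sellers' price rises by Ps − P* = 190/3 − 788/15 = 10.8.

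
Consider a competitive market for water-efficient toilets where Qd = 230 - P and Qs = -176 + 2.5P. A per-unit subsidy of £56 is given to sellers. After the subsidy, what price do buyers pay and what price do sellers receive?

Pre-subsidy: 230 - P = -176 + 2.5P gives P* = 116, Q* = 114.
With the subsidy, sellers receive Ps = Pb + 56 for each unit, where Pb is the price buyers pay.
Supply in terms of Pb becomes Qs = -176 + 2.5(Pb + 56) = -36 + 2.5Pb. Setting this equal to demand: 230 - Pb = -36 + 2.5Pb, so Pb = 76.
Sellers receive Ps = 76 + 56 = 132; Q' = 230 − 1·76 = 154.

Buyers pay £76; sellers receive £132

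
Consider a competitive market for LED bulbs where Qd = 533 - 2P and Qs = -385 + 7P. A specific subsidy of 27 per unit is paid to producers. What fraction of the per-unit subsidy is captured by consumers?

Pre-subsidy: 533 - 2P = -385 + 7P gives P* = 102, Q* = 329.
With the subsidy, sellers receive Ps = Pb + 27 for each unit, where Pb is the price buyers pay.
Supply in terms of Pb becomes Qs = -385 + 7(Pb + 27) = -196 + 7Pb. Setting this equal to demand: 533 - 2Pb = -196 + 7Pb, so Pb = 81.
Sellers receive Ps = 81 + 27 = 108; Q' = 533 − 2·81 = 371.
Buyers' price falls by P* − Pb = 102 − 81 = 21; sellers' price rises by Ps − P* = 108 − 102 = 6.
So consumers capture 21/27 = 7/9 of each unit of subsidy.

Consumer share = 7/9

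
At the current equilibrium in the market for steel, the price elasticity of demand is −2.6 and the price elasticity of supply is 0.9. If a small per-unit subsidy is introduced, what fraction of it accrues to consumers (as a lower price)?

Consumer share = 9/35

For a small subsidy around the equilibrium, the benefit split depends on the relative slopes, which at a point are proportional to the elasticities.
Buyer share = εs/(εs + |εd|) = 0.9/(0.9 + 2.6) = 9/35; seller share = |εd|/(εs + |εd|) = 26/35.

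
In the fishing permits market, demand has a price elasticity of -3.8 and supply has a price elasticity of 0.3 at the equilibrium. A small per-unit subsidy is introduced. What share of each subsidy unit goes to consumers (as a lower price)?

For a small subsidy around the equilibrium, the benefit split depends on the relative slopes, which at a point are proportional to the elasticities.
Buyer share = εs/(εs + |εd|) = 0.3/(0.3 + 3.8) = 3/41; seller share = |εd|/(εs + |εd|) = 38/41.

Consumer share = 3/41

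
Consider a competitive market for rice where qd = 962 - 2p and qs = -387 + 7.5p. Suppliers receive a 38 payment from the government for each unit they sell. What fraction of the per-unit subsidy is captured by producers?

Producer share = 4/19

Pre-subsidy: 962 - 2p = -387 + 7.5p gives p* = 142, q* = 678.
With the subsidy, sellers receive ps = pb + 38 for each unit, where pb is the price buyers pay.
Supply in terms of pb becomes qs = -387 + 7.5(pb + 38) = -102 + 7.5pb. Setting this equal to demand: 962 - 2pb = -102 + 7.5pb, so pb = 112.
Sellers receive ps = 112 + 38 = 150; q' = 962 − 2·112 = 738.
Buyers' price falls by p* − pb = 142 − 112 = 30; sellers' price rises by ps − p* = 150 − 142 = 8.
So producers capture 8/38 = 4/19 of each unit of subsidy.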